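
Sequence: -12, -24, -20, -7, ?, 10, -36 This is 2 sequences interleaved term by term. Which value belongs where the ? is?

Taking every 2nd term gives 2 separate tracks.
Stream A: -12, -20, ?, -36 — arithmetic, step −8.
Stream B: -24, -7, 10 — adding 17 each time.
Filling stream A at index 3 by its rule yields -28.

-28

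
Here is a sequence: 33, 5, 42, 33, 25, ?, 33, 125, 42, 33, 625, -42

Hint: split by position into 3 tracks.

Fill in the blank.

Split by position mod 3 into 3 tracks.
Track A = 33, 33, 33, 33: the constant sequence 33.
Track B = 5, 25, 125, 625: successive powers of 5.
Track C = 42, ?, 42, -42: the oscillation 42·(−1)^(n+1).
Track C's pattern makes the blank -42.

-42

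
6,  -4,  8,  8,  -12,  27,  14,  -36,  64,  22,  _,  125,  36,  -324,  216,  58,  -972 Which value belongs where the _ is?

-108

Split by position mod 3: positions 1, 4, 7, … form one track, and each other residue class forms its own.
Subsequence A: 6, 8, 14, 22, 36, 58 — a Fibonacci-like recurrence a_n = a_{n-1} + a_{n-2}.
Subsequence B: -4, -12, -36, ?, -324, -972 — a geometric progression (common ratio 3).
Subsequence C: 8, 27, 64, 125, 216 — the cubes 2³, 3³, 4³, ….
The gap is subsequence B's term 4; the rule gives -108.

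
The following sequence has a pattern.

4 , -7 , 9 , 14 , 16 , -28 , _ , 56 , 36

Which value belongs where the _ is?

The terms cycle through 2 interleaved subsequences.
Track A: 4, 9, 16, ?, 36 (the squares 2², 3², 4², …).
Track B: -7, 14, -28, 56 (geometric, ×-2 each step).
Filling track A at index 4 by its rule yields 25.

25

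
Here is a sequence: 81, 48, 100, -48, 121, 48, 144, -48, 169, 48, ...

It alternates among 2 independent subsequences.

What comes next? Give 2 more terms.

196, -48

Taking every 2nd term gives 2 separate tracks.
Stream A: 81, 100, 121, 144, 169 — the squares 9², 10², 11², ….
Stream B: 48, -48, 48, -48, 48 — oscillating between 48 and -48.
The 11th slot belongs to stream A; its 6th term is 196.
The 12th slot belongs to stream B; its 6th term is -48.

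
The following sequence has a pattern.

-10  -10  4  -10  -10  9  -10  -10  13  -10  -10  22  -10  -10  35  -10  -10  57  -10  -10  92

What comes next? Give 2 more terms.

Reading positions in blocks of 3 reveals the pattern AAB — 2 tracks woven together.
Track A: -10, -10, -10, -10, -10, -10, -10, -10, -10, -10, -10, -10, -10, -10 (always -10).
Track B: 4, 9, 13, 22, 35, 57, 92 (Fibonacci-style (each term is the sum of the two before it)).
Position 22 → track A, term 15 = -10.
Term 23 comes from track A (its 16th entry): -10.

-10, -10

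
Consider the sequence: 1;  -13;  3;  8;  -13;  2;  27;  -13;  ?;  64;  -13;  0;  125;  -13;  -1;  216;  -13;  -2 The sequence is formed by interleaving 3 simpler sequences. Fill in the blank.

1

Split by position mod 3 into 3 tracks.
Subsequence A = 1, 8, 27, 64, 125, 216: perfect cubes starting at 1³.
Subsequence B = -13, -13, -13, -13, -13, -13: always -13.
Subsequence C = 3, 2, ?, 0, -1, -2: arithmetic with common difference −1.
So the missing entry in subsequence C is 1.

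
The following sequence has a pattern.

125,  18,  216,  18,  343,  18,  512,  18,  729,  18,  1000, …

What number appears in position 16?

18

Split by position mod 2 into 2 tracks.
Track A: 125, 216, 343, 512, 729, 1000. Consecutive cubes n³ from n = 5.
Track B: 18, 18, 18, 18, 18. Constant 18.
Position 16 falls in track B as its term 8, giving 18.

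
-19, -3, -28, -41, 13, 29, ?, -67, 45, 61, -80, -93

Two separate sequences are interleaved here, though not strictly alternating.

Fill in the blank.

-54

Positions follow the repeating pattern AABB; grouping by letter gives 2 tracks.
Subsequence A: -19, -3, 13, 29, 45, 61 (linear: a_n = -35 + 16·n).
Subsequence B: -28, -41, ?, -67, -80, -93 (subtracting 13 each time).
Subsequence B's pattern makes the blank -54.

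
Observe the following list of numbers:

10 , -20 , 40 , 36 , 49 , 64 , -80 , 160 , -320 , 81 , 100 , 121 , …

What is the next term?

Positions follow the repeating pattern AAABBB; grouping by letter gives 2 tracks.
Subsequence A: 10, -20, 40, -80, 160, -320. Geometric, ×-2 each step.
Subsequence B: 36, 49, 64, 81, 100, 121. Perfect squares starting at 6².
Position 13 → subsequence A, term 7 = 640.

640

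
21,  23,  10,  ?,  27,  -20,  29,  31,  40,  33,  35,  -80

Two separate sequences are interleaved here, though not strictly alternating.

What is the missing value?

25

Reading positions in blocks of 3 reveals the pattern AAB — 2 tracks woven together.
Track A = 21, 23, ?, 27, 29, 31, 33, 35: adding 2 each time.
Track B = 10, -20, 40, -80: multiplying by -2 each time.
Track A's pattern makes the blank 25.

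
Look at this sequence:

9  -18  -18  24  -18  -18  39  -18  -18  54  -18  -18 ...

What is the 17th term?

-18

Positions follow the repeating pattern ABB; grouping by letter gives 2 tracks.
Subsequence A: 9, 24, 39, 54. Arithmetic, step +15.
Subsequence B: -18, -18, -18, -18, -18, -18, -18, -18. Always -18.
Position 17 falls in subsequence B as its term 11, giving -18.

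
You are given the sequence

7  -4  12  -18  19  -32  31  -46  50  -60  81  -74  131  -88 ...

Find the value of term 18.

Odd-indexed and even-indexed terms follow separate rules.
Stream A: 7, 12, 19, 31, 50, 81, 131. Each term equals the sum of the previous two.
Stream B: -4, -18, -32, -46, -60, -74, -88. Linear: a_n = 10 − 14·n.
Position 18 → stream B, term 9 = -116.

-116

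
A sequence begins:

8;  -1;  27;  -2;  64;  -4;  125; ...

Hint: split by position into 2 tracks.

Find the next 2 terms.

Odd-indexed and even-indexed terms follow separate rules.
Subsequence A is 8, 27, 64, 125, which is consecutive cubes n³ from n = 2.
Subsequence B is -1, -2, -4, which is geometric with ratio 2.
Position 8 falls in subsequence B as its term 4, giving -8.
Position 9 → subsequence A, term 5 = 216.

-8, 216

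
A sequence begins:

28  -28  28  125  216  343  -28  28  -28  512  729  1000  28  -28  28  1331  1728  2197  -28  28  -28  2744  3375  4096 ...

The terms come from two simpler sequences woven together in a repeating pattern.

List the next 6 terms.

The slot pattern repeats as AAABBB (period 6), so there are 2 interleaved tracks.
Subsequence A: 28, -28, 28, -28, 28, -28, 28, -28, 28, -28, 28, -28. Oscillating between 28 and -28.
Subsequence B: 125, 216, 343, 512, 729, 1000, 1331, 1728, 2197, 2744, 3375, 4096. Consecutive cubes n³ from n = 5.
Term 25 comes from subsequence A (its 13th entry): 28.
The 26th slot belongs to subsequence A; its 14th term is -28.
Position 27 falls in subsequence A as its term 15, giving 28.
Term 28 comes from subsequence B (its 13th entry): 4913.
The 29th slot belongs to subsequence B; its 14th term is 5832.
Position 30 → subsequence B, term 15 = 6859.

28, -28, 28, 4913, 5832, 6859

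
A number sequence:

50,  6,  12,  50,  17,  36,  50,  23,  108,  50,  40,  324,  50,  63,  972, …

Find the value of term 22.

50

Split by position mod 3: positions 1, 4, 7, … form one track, and each other residue class forms its own.
Track A = 50, 50, 50, 50, 50: always 50.
Track B = 6, 17, 23, 40, 63: each term equals the sum of the previous two.
Track C = 12, 36, 108, 324, 972: geometric, ×3 each step.
Term 22 comes from track A (its 8th entry): 50.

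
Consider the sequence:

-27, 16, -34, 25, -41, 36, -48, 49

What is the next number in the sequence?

-55

The terms cycle through 2 interleaved subsequences.
Track A = -27, -34, -41, -48: linear: a_n = -20 − 7·n.
Track B = 16, 25, 36, 49: the squares 4², 5², 6², ….
Position 9 falls in track A as its term 5, giving -55.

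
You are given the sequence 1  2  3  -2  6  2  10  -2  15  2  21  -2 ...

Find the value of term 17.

Odd-indexed and even-indexed terms follow separate rules.
Stream A = 1, 3, 6, 10, 15, 21: triangular numbers starting at T_1.
Stream B = 2, -2, 2, -2, 2, -2: alternating ±2.
The 17th slot belongs to stream A; its 9th term is 45.

45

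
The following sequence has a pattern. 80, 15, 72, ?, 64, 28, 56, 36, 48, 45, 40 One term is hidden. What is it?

The terms cycle through 2 interleaved subsequences.
Stream A: 80, 72, 64, 56, 48, 40. Subtracting 8 each time.
Stream B: 15, ?, 28, 36, 45. Triangular numbers starting at T_5.
Filling stream B at index 2 by its rule yields 21.

21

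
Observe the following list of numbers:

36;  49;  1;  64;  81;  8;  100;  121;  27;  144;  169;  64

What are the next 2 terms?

The slot pattern repeats as AAB (period 3), so there are 2 interleaved tracks.
Stream A = 36, 49, 64, 81, 100, 121, 144, 169: perfect squares starting at 6².
Stream B = 1, 8, 27, 64: the cubes 1³, 2³, 3³, ….
Term 13 comes from stream A (its 9th entry): 196.
Position 14 falls in stream A as its term 10, giving 225.

196, 225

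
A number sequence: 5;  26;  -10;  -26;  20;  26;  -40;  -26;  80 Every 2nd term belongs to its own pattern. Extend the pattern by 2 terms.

26, -160

The terms cycle through 2 interleaved subsequences.
Track A: 5, -10, 20, -40, 80 — multiplying by -2 each time.
Track B: 26, -26, 26, -26 — oscillating between 26 and -26.
Term 10 comes from track B (its 5th entry): 26.
Position 11 falls in track A as its term 6, giving -160.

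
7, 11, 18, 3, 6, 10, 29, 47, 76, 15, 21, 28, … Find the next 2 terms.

123, 199

Reading positions in blocks of 6 reveals the pattern AAABBB — 2 tracks woven together.
Stream A = 7, 11, 18, 29, 47, 76: a Fibonacci-like recurrence a_n = a_{n-1} + a_{n-2}.
Stream B = 3, 6, 10, 15, 21, 28: triangular numbers starting at T_2.
Term 13 comes from stream A (its 7th entry): 123.
Position 14 → stream A, term 8 = 199.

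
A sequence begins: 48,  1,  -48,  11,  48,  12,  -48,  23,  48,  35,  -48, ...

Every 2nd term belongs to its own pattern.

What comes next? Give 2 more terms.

Split by position mod 2 into 2 tracks.
Track A = 48, -48, 48, -48, 48, -48: alternating ±48.
Track B = 1, 11, 12, 23, 35: Fibonacci-style (each term is the sum of the two before it).
Position 12 → track B, term 6 = 58.
The 13th slot belongs to track A; its 7th term is 48.

58, 48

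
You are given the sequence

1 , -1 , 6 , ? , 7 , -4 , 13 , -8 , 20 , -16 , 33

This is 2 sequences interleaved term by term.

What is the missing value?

-2

Positions 1, 3, 5, … form one subsequence and positions 2, 4, 6, … form another.
Track A: 1, 6, 7, 13, 20, 33. Fibonacci-style (each term is the sum of the two before it).
Track B: -1, ?, -4, -8, -16. Geometric, ×2 each step.
Track B's pattern makes the blank -2.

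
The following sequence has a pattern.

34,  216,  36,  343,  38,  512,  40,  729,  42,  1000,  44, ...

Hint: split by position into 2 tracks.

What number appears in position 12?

Split by position mod 2 into 2 tracks.
Subsequence A is 34, 36, 38, 40, 42, 44, which is adding 2 each time.
Subsequence B is 216, 343, 512, 729, 1000, which is perfect cubes starting at 6³.
Position 12 falls in subsequence B as its term 6, giving 1331.

1331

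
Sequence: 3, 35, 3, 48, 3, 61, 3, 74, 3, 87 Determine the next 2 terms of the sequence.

Split by position mod 2 into 2 tracks.
Track A is 3, 3, 3, 3, 3, which is constant 3.
Track B is 35, 48, 61, 74, 87, which is adding 13 each time.
Term 11 comes from track A (its 6th entry): 3.
The 12th slot belongs to track B; its 6th term is 100.

3, 100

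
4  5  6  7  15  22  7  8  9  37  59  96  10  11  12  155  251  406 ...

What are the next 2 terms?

13, 14

The slot pattern repeats as AAABBB (period 6), so there are 2 interleaved tracks.
Track A: 4, 5, 6, 7, 8, 9, 10, 11, 12 — adding 1 each time.
Track B: 7, 15, 22, 37, 59, 96, 155, 251, 406 — Fibonacci-style (each term is the sum of the two before it).
The 19th slot belongs to track A; its 10th term is 13.
The 20th slot belongs to track A; its 11th term is 14.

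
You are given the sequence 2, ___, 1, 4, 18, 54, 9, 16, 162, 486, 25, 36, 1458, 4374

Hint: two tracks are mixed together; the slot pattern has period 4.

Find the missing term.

Positions follow the repeating pattern AABB; grouping by letter gives 2 tracks.
Stream A: 2, ?, 18, 54, 162, 486, 1458, 4374 — a geometric progression (common ratio 3).
Stream B: 1, 4, 9, 16, 25, 36 — the squares 1², 2², 3², ….
Filling stream A at index 2 by its rule yields 6.

6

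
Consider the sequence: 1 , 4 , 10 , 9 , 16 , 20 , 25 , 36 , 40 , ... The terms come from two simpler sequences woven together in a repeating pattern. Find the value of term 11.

64

Positions follow the repeating pattern AAB; grouping by letter gives 2 tracks.
Track A: 1, 4, 9, 16, 25, 36. The squares 1², 2², 3², ….
Track B: 10, 20, 40. Geometric with ratio 2.
Position 11 falls in track A as its term 8, giving 64.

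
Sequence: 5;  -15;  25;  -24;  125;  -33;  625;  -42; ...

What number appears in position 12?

Odd-indexed and even-indexed terms follow separate rules.
Stream A: 5, 25, 125, 625. Powers of 5.
Stream B: -15, -24, -33, -42. Arithmetic with common difference −9.
Term 12 comes from stream B (its 6th entry): -60.

-60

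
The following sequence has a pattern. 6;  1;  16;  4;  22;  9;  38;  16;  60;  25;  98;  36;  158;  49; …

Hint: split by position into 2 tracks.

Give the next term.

Split by position mod 2 into 2 tracks.
Stream A: 6, 16, 22, 38, 60, 98, 158 — a Fibonacci-like recurrence a_n = a_{n-1} + a_{n-2}.
Stream B: 1, 4, 9, 16, 25, 36, 49 — consecutive squares n² from n = 1.
Term 15 comes from stream A (its 8th entry): 256.

256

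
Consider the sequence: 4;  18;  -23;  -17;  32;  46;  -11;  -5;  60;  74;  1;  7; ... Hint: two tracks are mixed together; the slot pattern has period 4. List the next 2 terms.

88, 102

Positions follow the repeating pattern AABB; grouping by letter gives 2 tracks.
Track A: 4, 18, 32, 46, 60, 74 (adding 14 each time).
Track B: -23, -17, -11, -5, 1, 7 (arithmetic with common difference +6).
Position 13 falls in track A as its term 7, giving 88.
Position 14 → track A, term 8 = 102.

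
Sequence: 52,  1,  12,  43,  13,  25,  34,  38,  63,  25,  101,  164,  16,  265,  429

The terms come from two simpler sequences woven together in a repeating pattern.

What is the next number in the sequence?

The slot pattern repeats as ABB (period 3), so there are 2 interleaved tracks.
Stream A: 52, 43, 34, 25, 16. Arithmetic with common difference −9.
Stream B: 1, 12, 13, 25, 38, 63, 101, 164, 265, 429. Each term equals the sum of the previous two.
The 16th slot belongs to stream A; its 6th term is 7.

7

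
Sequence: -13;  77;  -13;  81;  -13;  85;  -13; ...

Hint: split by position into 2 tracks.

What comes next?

89

Odd-indexed and even-indexed terms follow separate rules.
Subsequence A is -13, -13, -13, -13, which is the constant sequence -13.
Subsequence B is 77, 81, 85, which is linear: a_n = 73 + 4·n.
Term 8 comes from subsequence B (its 4th entry): 89.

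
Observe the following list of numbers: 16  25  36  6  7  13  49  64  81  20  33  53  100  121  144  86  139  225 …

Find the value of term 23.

The slot pattern repeats as AAABBB (period 6), so there are 2 interleaved tracks.
Track A is 16, 25, 36, 49, 64, 81, 100, 121, 144, which is the squares 4², 5², 6², ….
Track B is 6, 7, 13, 20, 33, 53, 86, 139, 225, which is each term equals the sum of the previous two.
The 23rd slot belongs to track B; its 11th term is 589.

589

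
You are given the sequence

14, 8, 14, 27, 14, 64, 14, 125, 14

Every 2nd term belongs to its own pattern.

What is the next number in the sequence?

216

Positions 1, 3, 5, … form one subsequence and positions 2, 4, 6, … form another.
Stream A = 14, 14, 14, 14, 14: constant 14.
Stream B = 8, 27, 64, 125: perfect cubes starting at 2³.
Position 10 → stream B, term 5 = 216.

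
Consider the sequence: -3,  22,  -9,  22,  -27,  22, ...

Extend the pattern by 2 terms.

Odd-indexed and even-indexed terms follow separate rules.
Track A = -3, -9, -27: a geometric progression (common ratio 3).
Track B = 22, 22, 22: constant 22.
Position 7 → track A, term 4 = -81.
Term 8 comes from track B (its 4th entry): 22.

-81, 22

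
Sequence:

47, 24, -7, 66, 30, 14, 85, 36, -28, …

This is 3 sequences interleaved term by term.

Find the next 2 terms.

104, 42

Split by position mod 3: positions 1, 4, 7, … form one track, and each other residue class forms its own.
Subsequence A: 47, 66, 85 — adding 19 each time.
Subsequence B: 24, 30, 36 — arithmetic with common difference +6.
Subsequence C: -7, 14, -28 — geometric, ×-2 each step.
Term 10 comes from subsequence A (its 4th entry): 104.
Position 11 → subsequence B, term 4 = 42.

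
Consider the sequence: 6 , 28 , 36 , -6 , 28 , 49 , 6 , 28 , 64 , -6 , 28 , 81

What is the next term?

Taking every 3rd term gives 3 separate tracks.
Subsequence A: 6, -6, 6, -6. The oscillation 6·(−1)^(n+1).
Subsequence B: 28, 28, 28, 28. Always 28.
Subsequence C: 36, 49, 64, 81. The squares 6², 7², 8², ….
Position 13 falls in subsequence A as its term 5, giving 6.

6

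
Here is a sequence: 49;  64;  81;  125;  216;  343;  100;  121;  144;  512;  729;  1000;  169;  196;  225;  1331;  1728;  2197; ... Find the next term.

256

Reading positions in blocks of 6 reveals the pattern AAABBB — 2 tracks woven together.
Subsequence A is 49, 64, 81, 100, 121, 144, 169, 196, 225, which is the squares 7², 8², 9², ….
Subsequence B is 125, 216, 343, 512, 729, 1000, 1331, 1728, 2197, which is the cubes 5³, 6³, 7³, ….
Position 19 falls in subsequence A as its term 10, giving 256.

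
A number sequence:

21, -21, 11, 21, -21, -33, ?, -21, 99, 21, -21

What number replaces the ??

Reading positions in blocks of 3 reveals the pattern AAB — 2 tracks woven together.
Track A: 21, -21, 21, -21, ?, -21, 21, -21 (the oscillation 21·(−1)^(n+1)).
Track B: 11, -33, 99 (geometric with ratio -3).
Track A's pattern makes the blank 21.

21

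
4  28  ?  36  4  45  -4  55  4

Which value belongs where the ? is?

-4

The terms cycle through 2 interleaved subsequences.
Track A: 4, ?, 4, -4, 4. Alternating ±4.
Track B: 28, 36, 45, 55. Triangular numbers starting at T_7.
The gap is track A's term 2; the rule gives -4.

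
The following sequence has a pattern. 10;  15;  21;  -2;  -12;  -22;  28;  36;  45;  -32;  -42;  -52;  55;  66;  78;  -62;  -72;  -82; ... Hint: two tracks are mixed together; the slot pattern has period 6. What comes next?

91

The slot pattern repeats as AAABBB (period 6), so there are 2 interleaved tracks.
Stream A is 10, 15, 21, 28, 36, 45, 55, 66, 78, which is triangular numbers n(n+1)/2 for n = 4, 5, ….
Stream B is -2, -12, -22, -32, -42, -52, -62, -72, -82, which is arithmetic with common difference −10.
Term 19 comes from stream A (its 10th entry): 91.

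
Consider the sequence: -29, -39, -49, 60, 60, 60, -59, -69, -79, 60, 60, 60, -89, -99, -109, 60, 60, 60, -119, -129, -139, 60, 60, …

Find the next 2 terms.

60, -149

Positions follow the repeating pattern AAABBB; grouping by letter gives 2 tracks.
Track A: -29, -39, -49, -59, -69, -79, -89, -99, -109, -119, -129, -139 — subtracting 10 each time.
Track B: 60, 60, 60, 60, 60, 60, 60, 60, 60, 60, 60 — the constant sequence 60.
Term 24 comes from track B (its 12th entry): 60.
Term 25 comes from track A (its 13th entry): -149.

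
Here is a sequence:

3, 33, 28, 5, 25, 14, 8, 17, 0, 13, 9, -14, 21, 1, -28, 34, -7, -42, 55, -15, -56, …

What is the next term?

Split by position mod 3 into 3 tracks.
Subsequence A: 3, 5, 8, 13, 21, 34, 55 — a Fibonacci-like recurrence a_n = a_{n-1} + a_{n-2}.
Subsequence B: 33, 25, 17, 9, 1, -7, -15 — arithmetic, step −8.
Subsequence C: 28, 14, 0, -14, -28, -42, -56 — subtracting 14 each time.
Position 22 → subsequence A, term 8 = 89.

89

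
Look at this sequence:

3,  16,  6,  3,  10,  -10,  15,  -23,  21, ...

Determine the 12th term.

Split by position mod 2 into 2 tracks.
Stream A = 3, 6, 10, 15, 21: the triangular numbers T_2, T_3, ….
Stream B = 16, 3, -10, -23: subtracting 13 each time.
Position 12 → stream B, term 6 = -49.

-49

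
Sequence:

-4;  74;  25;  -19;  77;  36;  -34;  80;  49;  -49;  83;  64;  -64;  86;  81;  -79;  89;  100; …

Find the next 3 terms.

-94, 92, 121

Taking every 3rd term gives 3 separate tracks.
Track A is -4, -19, -34, -49, -64, -79, which is subtracting 15 each time.
Track B is 74, 77, 80, 83, 86, 89, which is linear: a_n = 71 + 3·n.
Track C is 25, 36, 49, 64, 81, 100, which is consecutive squares n² from n = 5.
The 19th slot belongs to track A; its 7th term is -94.
Position 20 falls in track B as its term 7, giving 92.
Term 21 comes from track C (its 7th entry): 121.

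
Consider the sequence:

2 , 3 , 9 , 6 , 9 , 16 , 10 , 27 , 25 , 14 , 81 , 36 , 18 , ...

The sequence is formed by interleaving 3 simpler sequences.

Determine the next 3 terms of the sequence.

243, 49, 22

The terms cycle through 3 interleaved subsequences.
Stream A: 2, 6, 10, 14, 18 — arithmetic, step +4.
Stream B: 3, 9, 27, 81 — successive powers of 3.
Stream C: 9, 16, 25, 36 — consecutive squares n² from n = 3.
Term 14 comes from stream B (its 5th entry): 243.
The 15th slot belongs to stream C; its 5th term is 49.
Position 16 falls in stream A as its term 6, giving 22.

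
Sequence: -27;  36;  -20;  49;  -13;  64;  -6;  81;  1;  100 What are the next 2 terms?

8, 121

The terms cycle through 2 interleaved subsequences.
Stream A is -27, -20, -13, -6, 1, which is linear: a_n = -34 + 7·n.
Stream B is 36, 49, 64, 81, 100, which is the squares 6², 7², 8², ….
The 11th slot belongs to stream A; its 6th term is 8.
The 12th slot belongs to stream B; its 6th term is 121.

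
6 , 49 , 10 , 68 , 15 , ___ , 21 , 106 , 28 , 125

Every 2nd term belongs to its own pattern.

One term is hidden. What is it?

87

Taking every 2nd term gives 2 separate tracks.
Stream A: 6, 10, 15, 21, 28. Triangular numbers starting at T_3.
Stream B: 49, 68, ?, 106, 125. Adding 19 each time.
So the missing entry in stream B is 87.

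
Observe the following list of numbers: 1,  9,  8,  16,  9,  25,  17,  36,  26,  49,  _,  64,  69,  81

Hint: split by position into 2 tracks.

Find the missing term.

43

Positions 1, 3, 5, … form one subsequence and positions 2, 4, 6, … form another.
Stream A = 1, 8, 9, 17, 26, ?, 69: each term equals the sum of the previous two.
Stream B = 9, 16, 25, 36, 49, 64, 81: consecutive squares n² from n = 3.
So the missing entry in stream A is 43.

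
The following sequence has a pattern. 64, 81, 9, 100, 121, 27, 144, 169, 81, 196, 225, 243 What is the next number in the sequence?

The slot pattern repeats as AAB (period 3), so there are 2 interleaved tracks.
Stream A is 64, 81, 100, 121, 144, 169, 196, 225, which is the squares 8², 9², 10², ….
Stream B is 9, 27, 81, 243, which is successive powers of 3.
Position 13 → stream A, term 9 = 256.

256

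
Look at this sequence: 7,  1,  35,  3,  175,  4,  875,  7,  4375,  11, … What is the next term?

21875

The terms cycle through 2 interleaved subsequences.
Track A: 7, 35, 175, 875, 4375 (geometric, ×5 each step).
Track B: 1, 3, 4, 7, 11 (a Fibonacci-like recurrence a_n = a_{n-1} + a_{n-2}).
Position 11 falls in track A as its term 6, giving 21875.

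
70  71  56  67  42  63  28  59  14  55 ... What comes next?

Positions 1, 3, 5, … form one subsequence and positions 2, 4, 6, … form another.
Track A = 70, 56, 42, 28, 14: linear: a_n = 84 − 14·n.
Track B = 71, 67, 63, 59, 55: arithmetic with common difference −4.
Term 11 comes from track A (its 6th entry): 0.

0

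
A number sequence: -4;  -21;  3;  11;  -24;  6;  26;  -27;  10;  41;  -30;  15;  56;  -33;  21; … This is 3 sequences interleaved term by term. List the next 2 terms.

The terms cycle through 3 interleaved subsequences.
Track A: -4, 11, 26, 41, 56 (adding 15 each time).
Track B: -21, -24, -27, -30, -33 (subtracting 3 each time).
Track C: 3, 6, 10, 15, 21 (triangular numbers starting at T_2).
The 16th slot belongs to track A; its 6th term is 71.
Position 17 → track B, term 6 = -36.

71, -36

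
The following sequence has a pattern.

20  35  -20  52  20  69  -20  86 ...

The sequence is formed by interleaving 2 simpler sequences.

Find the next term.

20

The terms cycle through 2 interleaved subsequences.
Stream A: 20, -20, 20, -20 — the oscillation 20·(−1)^(n+1).
Stream B: 35, 52, 69, 86 — linear: a_n = 18 + 17·n.
Position 9 → stream A, term 5 = 20.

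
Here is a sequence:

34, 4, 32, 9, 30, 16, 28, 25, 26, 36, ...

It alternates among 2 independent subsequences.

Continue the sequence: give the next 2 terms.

24, 49

Odd-indexed and even-indexed terms follow separate rules.
Stream A: 34, 32, 30, 28, 26 — arithmetic with common difference −2.
Stream B: 4, 9, 16, 25, 36 — perfect squares starting at 2².
Position 11 → stream A, term 6 = 24.
Position 12 falls in stream B as its term 6, giving 49.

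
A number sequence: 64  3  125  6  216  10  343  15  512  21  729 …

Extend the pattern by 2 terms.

28, 1000

Odd-indexed and even-indexed terms follow separate rules.
Track A: 64, 125, 216, 343, 512, 729 — perfect cubes starting at 4³.
Track B: 3, 6, 10, 15, 21 — triangular numbers starting at T_2.
Position 12 → track B, term 6 = 28.
Position 13 → track A, term 7 = 1000.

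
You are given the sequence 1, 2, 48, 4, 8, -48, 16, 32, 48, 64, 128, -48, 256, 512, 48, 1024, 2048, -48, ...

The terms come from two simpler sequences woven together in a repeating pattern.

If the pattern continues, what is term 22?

The slot pattern repeats as AAB (period 3), so there are 2 interleaved tracks.
Track A = 1, 2, 4, 8, 16, 32, 64, 128, 256, 512, 1024, 2048: powers of 2.
Track B = 48, -48, 48, -48, 48, -48: alternating ±48.
The 22nd slot belongs to track A; its 15th term is 16384.

16384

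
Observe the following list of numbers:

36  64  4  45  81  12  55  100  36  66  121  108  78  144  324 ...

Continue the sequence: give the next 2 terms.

91, 169

Taking every 3rd term gives 3 separate tracks.
Subsequence A: 36, 45, 55, 66, 78 — triangular numbers starting at T_8.
Subsequence B: 64, 81, 100, 121, 144 — perfect squares starting at 8².
Subsequence C: 4, 12, 36, 108, 324 — geometric with ratio 3.
Position 16 falls in subsequence A as its term 6, giving 91.
Position 17 → subsequence B, term 6 = 169.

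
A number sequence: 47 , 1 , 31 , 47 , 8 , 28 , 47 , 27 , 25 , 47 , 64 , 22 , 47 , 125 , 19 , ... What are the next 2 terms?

The terms cycle through 3 interleaved subsequences.
Stream A is 47, 47, 47, 47, 47, which is the constant sequence 47.
Stream B is 1, 8, 27, 64, 125, which is consecutive cubes n³ from n = 1.
Stream C is 31, 28, 25, 22, 19, which is arithmetic with common difference −3.
The 16th slot belongs to stream A; its 6th term is 47.
Term 17 comes from stream B (its 6th entry): 216.

47, 216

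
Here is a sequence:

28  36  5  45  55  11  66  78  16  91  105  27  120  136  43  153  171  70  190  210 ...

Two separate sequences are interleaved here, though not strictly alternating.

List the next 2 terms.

113, 231

The slot pattern repeats as AAB (period 3), so there are 2 interleaved tracks.
Subsequence A: 28, 36, 45, 55, 66, 78, 91, 105, 120, 136, 153, 171, 190, 210 — the triangular numbers T_7, T_8, ….
Subsequence B: 5, 11, 16, 27, 43, 70 — Fibonacci-style (each term is the sum of the two before it).
Position 21 → subsequence B, term 7 = 113.
Position 22 → subsequence A, term 15 = 231.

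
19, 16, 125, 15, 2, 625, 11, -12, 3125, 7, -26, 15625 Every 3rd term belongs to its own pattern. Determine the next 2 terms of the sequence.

Read the sequence 3 terms at a time; column i is its own pattern.
Track A: 19, 15, 11, 7 (linear: a_n = 23 − 4·n).
Track B: 16, 2, -12, -26 (arithmetic with common difference −14).
Track C: 125, 625, 3125, 15625 (powers of 5).
The 13th slot belongs to track A; its 5th term is 3.
The 14th slot belongs to track B; its 5th term is -40.

3, -40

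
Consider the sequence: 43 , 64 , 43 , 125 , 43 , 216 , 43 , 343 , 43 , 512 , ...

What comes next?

Odd-indexed and even-indexed terms follow separate rules.
Stream A: 43, 43, 43, 43, 43 (the constant sequence 43).
Stream B: 64, 125, 216, 343, 512 (the cubes 4³, 5³, 6³, …).
Position 11 falls in stream A as its term 6, giving 43.

43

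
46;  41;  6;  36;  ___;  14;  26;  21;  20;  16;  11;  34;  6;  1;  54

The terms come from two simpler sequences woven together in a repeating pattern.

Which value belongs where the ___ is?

Positions follow the repeating pattern AAB; grouping by letter gives 2 tracks.
Track A: 46, 41, 36, ?, 26, 21, 16, 11, 6, 1. Arithmetic with common difference −5.
Track B: 6, 14, 20, 34, 54. A Fibonacci-like recurrence a_n = a_{n-1} + a_{n-2}.
The gap is track A's term 4; the rule gives 31.

31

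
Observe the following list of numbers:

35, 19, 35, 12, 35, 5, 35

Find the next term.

The terms cycle through 2 interleaved subsequences.
Track A: 35, 35, 35, 35 (the constant sequence 35).
Track B: 19, 12, 5 (linear: a_n = 26 − 7·n).
The 8th slot belongs to track B; its 4th term is -2.

-2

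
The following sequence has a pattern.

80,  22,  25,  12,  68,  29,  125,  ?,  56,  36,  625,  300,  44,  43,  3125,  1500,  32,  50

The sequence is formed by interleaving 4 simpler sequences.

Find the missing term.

60

Read the sequence 4 terms at a time; column i is its own pattern.
Track A: 80, 68, 56, 44, 32 (subtracting 12 each time).
Track B: 22, 29, 36, 43, 50 (arithmetic with common difference +7).
Track C: 25, 125, 625, 3125 (successive powers of 5).
Track D: 12, ?, 300, 1500 (a geometric progression (common ratio 5)).
Filling track D at index 2 by its rule yields 60.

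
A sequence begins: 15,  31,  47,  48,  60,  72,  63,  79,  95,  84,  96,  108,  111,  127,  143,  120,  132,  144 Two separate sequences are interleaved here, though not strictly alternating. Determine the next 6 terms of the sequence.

Reading positions in blocks of 6 reveals the pattern AAABBB — 2 tracks woven together.
Track A: 15, 31, 47, 63, 79, 95, 111, 127, 143. Arithmetic with common difference +16.
Track B: 48, 60, 72, 84, 96, 108, 120, 132, 144. Adding 12 each time.
The 19th slot belongs to track A; its 10th term is 159.
The 20th slot belongs to track A; its 11th term is 175.
Term 21 comes from track A (its 12th entry): 191.
Position 22 → track B, term 10 = 156.
The 23rd slot belongs to track B; its 11th term is 168.
Position 24 falls in track B as its term 12, giving 180.

159, 175, 191, 156, 168, 180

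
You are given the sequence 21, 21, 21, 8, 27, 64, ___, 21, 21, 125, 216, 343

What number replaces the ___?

Reading positions in blocks of 6 reveals the pattern AAABBB — 2 tracks woven together.
Track A: 21, 21, 21, ?, 21, 21. Constant 21.
Track B: 8, 27, 64, 125, 216, 343. Perfect cubes starting at 2³.
The gap is track A's term 4; the rule gives 21.

21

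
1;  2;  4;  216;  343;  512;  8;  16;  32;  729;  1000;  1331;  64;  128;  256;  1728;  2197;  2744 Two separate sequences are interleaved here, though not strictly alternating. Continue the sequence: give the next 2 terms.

The slot pattern repeats as AAABBB (period 6), so there are 2 interleaved tracks.
Subsequence A: 1, 2, 4, 8, 16, 32, 64, 128, 256. Powers of 2.
Subsequence B: 216, 343, 512, 729, 1000, 1331, 1728, 2197, 2744. The cubes 6³, 7³, 8³, ….
Position 19 → subsequence A, term 10 = 512.
Position 20 → subsequence A, term 11 = 1024.

512, 1024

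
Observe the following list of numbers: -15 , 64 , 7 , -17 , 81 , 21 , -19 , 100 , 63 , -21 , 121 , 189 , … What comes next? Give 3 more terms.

The terms cycle through 3 interleaved subsequences.
Track A = -15, -17, -19, -21: linear: a_n = -13 − 2·n.
Track B = 64, 81, 100, 121: the squares 8², 9², 10², ….
Track C = 7, 21, 63, 189: geometric, ×3 each step.
Position 13 falls in track A as its term 5, giving -23.
The 14th slot belongs to track B; its 5th term is 144.
The 15th slot belongs to track C; its 5th term is 567.

-23, 144, 567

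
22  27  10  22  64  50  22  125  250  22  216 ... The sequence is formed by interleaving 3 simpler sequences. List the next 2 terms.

Split by position mod 3 into 3 tracks.
Track A: 22, 22, 22, 22 — always 22.
Track B: 27, 64, 125, 216 — consecutive cubes n³ from n = 3.
Track C: 10, 50, 250 — geometric with ratio 5.
Position 12 → track C, term 4 = 1250.
Term 13 comes from track A (its 5th entry): 22.

1250, 22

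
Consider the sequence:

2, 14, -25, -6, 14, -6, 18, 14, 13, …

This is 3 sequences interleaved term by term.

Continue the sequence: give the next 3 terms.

-54, 14, 32

Taking every 3rd term gives 3 separate tracks.
Track A is 2, -6, 18, which is geometric, ×-3 each step.
Track B is 14, 14, 14, which is the constant sequence 14.
Track C is -25, -6, 13, which is arithmetic with common difference +19.
Position 10 falls in track A as its term 4, giving -54.
The 11th slot belongs to track B; its 4th term is 14.
Term 12 comes from track C (its 4th entry): 32.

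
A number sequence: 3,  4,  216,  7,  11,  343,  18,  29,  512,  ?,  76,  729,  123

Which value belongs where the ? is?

47

Reading positions in blocks of 3 reveals the pattern AAB — 2 tracks woven together.
Subsequence A: 3, 4, 7, 11, 18, 29, ?, 76, 123. A Fibonacci-like recurrence a_n = a_{n-1} + a_{n-2}.
Subsequence B: 216, 343, 512, 729. Perfect cubes starting at 6³.
Filling subsequence A at index 7 by its rule yields 47.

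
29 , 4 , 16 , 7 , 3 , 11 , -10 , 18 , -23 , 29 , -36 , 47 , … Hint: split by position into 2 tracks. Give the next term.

-49

Split by position mod 2 into 2 tracks.
Subsequence A: 29, 16, 3, -10, -23, -36 (linear: a_n = 42 − 13·n).
Subsequence B: 4, 7, 11, 18, 29, 47 (a Fibonacci-like recurrence a_n = a_{n-1} + a_{n-2}).
Position 13 falls in subsequence A as its term 7, giving -49.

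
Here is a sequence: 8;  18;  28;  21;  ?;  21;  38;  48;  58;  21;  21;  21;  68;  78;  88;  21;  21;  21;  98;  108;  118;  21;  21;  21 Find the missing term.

Reading positions in blocks of 6 reveals the pattern AAABBB — 2 tracks woven together.
Subsequence A: 8, 18, 28, 38, 48, 58, 68, 78, 88, 98, 108, 118. Adding 10 each time.
Subsequence B: 21, ?, 21, 21, 21, 21, 21, 21, 21, 21, 21, 21. Constant 21.
The gap is subsequence B's term 2; the rule gives 21.

21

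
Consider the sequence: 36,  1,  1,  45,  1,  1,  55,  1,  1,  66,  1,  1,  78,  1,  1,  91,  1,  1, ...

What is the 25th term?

136

The slot pattern repeats as ABB (period 3), so there are 2 interleaved tracks.
Subsequence A: 36, 45, 55, 66, 78, 91 — triangular numbers starting at T_8.
Subsequence B: 1, 1, 1, 1, 1, 1, 1, 1, 1, 1, 1, 1 — constant 1.
The 25th slot belongs to subsequence A; its 9th term is 136.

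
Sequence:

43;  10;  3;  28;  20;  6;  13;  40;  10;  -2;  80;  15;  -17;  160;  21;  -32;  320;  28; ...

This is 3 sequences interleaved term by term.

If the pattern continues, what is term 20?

640

Split by position mod 3 into 3 tracks.
Subsequence A: 43, 28, 13, -2, -17, -32. Arithmetic, step −15.
Subsequence B: 10, 20, 40, 80, 160, 320. Geometric, ×2 each step.
Subsequence C: 3, 6, 10, 15, 21, 28. The triangular numbers T_2, T_3, ….
The 20th slot belongs to subsequence B; its 7th term is 640.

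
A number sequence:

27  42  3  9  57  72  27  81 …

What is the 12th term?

729

Reading positions in blocks of 4 reveals the pattern AABB — 2 tracks woven together.
Subsequence A = 27, 42, 57, 72: arithmetic, step +15.
Subsequence B = 3, 9, 27, 81: powers 3^1, 3^2, 3^3, ….
The 12th slot belongs to subsequence B; its 6th term is 729.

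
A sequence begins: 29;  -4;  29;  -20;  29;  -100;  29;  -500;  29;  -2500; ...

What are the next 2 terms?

The terms cycle through 2 interleaved subsequences.
Track A: 29, 29, 29, 29, 29 — constant 29.
Track B: -4, -20, -100, -500, -2500 — a geometric progression (common ratio 5).
Position 11 → track A, term 6 = 29.
Term 12 comes from track B (its 6th entry): -12500.

29, -12500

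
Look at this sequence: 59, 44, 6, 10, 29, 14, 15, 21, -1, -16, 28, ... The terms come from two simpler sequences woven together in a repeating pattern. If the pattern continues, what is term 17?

The slot pattern repeats as AABB (period 4), so there are 2 interleaved tracks.
Stream A = 59, 44, 29, 14, -1, -16: arithmetic with common difference −15.
Stream B = 6, 10, 15, 21, 28: the triangular numbers T_3, T_4, ….
Term 17 comes from stream A (its 9th entry): -61.

-61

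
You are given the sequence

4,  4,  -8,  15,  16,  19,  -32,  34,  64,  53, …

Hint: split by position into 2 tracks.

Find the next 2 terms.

Taking every 2nd term gives 2 separate tracks.
Subsequence A: 4, -8, 16, -32, 64 — a geometric progression (common ratio -2).
Subsequence B: 4, 15, 19, 34, 53 — a Fibonacci-like recurrence a_n = a_{n-1} + a_{n-2}.
Position 11 falls in subsequence A as its term 6, giving -128.
Position 12 → subsequence B, term 6 = 87.

-128, 87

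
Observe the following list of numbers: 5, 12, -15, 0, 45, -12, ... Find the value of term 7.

Odd-indexed and even-indexed terms follow separate rules.
Track A: 5, -15, 45 — geometric, ×-3 each step.
Track B: 12, 0, -12 — arithmetic with common difference −12.
Position 7 falls in track A as its term 4, giving -135.

-135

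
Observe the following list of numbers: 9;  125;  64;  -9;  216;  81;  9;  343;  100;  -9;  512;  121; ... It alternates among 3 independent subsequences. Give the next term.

Split by position mod 3 into 3 tracks.
Track A: 9, -9, 9, -9. Oscillating between 9 and -9.
Track B: 125, 216, 343, 512. Perfect cubes starting at 5³.
Track C: 64, 81, 100, 121. Perfect squares starting at 8².
Position 13 → track A, term 5 = 9.

9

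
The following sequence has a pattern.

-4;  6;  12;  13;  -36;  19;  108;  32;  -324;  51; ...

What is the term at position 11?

972

Split by position mod 2 into 2 tracks.
Subsequence A: -4, 12, -36, 108, -324. Multiplying by -3 each time.
Subsequence B: 6, 13, 19, 32, 51. Each term equals the sum of the previous two.
Term 11 comes from subsequence A (its 6th entry): 972.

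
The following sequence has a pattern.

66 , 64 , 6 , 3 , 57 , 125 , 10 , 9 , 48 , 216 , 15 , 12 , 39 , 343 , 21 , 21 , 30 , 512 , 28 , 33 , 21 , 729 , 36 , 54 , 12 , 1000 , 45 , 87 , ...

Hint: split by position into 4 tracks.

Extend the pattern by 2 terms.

Taking every 4th term gives 4 separate tracks.
Subsequence A: 66, 57, 48, 39, 30, 21, 12 — arithmetic with common difference −9.
Subsequence B: 64, 125, 216, 343, 512, 729, 1000 — the cubes 4³, 5³, 6³, ….
Subsequence C: 6, 10, 15, 21, 28, 36, 45 — triangular numbers n(n+1)/2 for n = 3, 4, ….
Subsequence D: 3, 9, 12, 21, 33, 54, 87 — each term equals the sum of the previous two.
Position 29 → subsequence A, term 8 = 3.
Position 30 falls in subsequence B as its term 8, giving 1331.

3, 1331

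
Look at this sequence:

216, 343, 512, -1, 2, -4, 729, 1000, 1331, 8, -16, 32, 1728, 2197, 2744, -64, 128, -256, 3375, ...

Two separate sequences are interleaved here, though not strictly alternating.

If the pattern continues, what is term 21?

4913

Positions follow the repeating pattern AAABBB; grouping by letter gives 2 tracks.
Stream A = 216, 343, 512, 729, 1000, 1331, 1728, 2197, 2744, 3375: consecutive cubes n³ from n = 6.
Stream B = -1, 2, -4, 8, -16, 32, -64, 128, -256: geometric, ×-2 each step.
Position 21 falls in stream A as its term 12, giving 4913.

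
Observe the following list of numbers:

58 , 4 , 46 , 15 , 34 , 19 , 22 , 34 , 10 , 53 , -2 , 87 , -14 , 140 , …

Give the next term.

-26

Odd-indexed and even-indexed terms follow separate rules.
Subsequence A is 58, 46, 34, 22, 10, -2, -14, which is linear: a_n = 70 − 12·n.
Subsequence B is 4, 15, 19, 34, 53, 87, 140, which is Fibonacci-style (each term is the sum of the two before it).
Position 15 → subsequence A, term 8 = -26.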